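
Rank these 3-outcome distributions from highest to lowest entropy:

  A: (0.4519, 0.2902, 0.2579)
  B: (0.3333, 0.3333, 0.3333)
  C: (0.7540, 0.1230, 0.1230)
B > A > C

Key insight: Entropy is maximized by uniform distributions and minimized by concentrated distributions.

- Uniform distributions have maximum entropy log₂(3) = 1.5850 bits
- The more "peaked" or concentrated a distribution, the lower its entropy

Entropies:
  H(A) = 1.5400 bits
  H(B) = 1.5850 bits
  H(C) = 1.0509 bits

Ranking: B > A > C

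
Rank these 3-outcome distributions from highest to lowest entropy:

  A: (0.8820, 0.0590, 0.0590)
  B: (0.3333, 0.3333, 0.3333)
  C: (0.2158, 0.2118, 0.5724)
B > C > A

Key insight: Entropy is maximized by uniform distributions and minimized by concentrated distributions.

- Uniform distributions have maximum entropy log₂(3) = 1.5850 bits
- The more "peaked" or concentrated a distribution, the lower its entropy

Entropies:
  H(A) = 0.6416 bits
  H(B) = 1.5850 bits
  H(C) = 1.4125 bits

Ranking: B > C > A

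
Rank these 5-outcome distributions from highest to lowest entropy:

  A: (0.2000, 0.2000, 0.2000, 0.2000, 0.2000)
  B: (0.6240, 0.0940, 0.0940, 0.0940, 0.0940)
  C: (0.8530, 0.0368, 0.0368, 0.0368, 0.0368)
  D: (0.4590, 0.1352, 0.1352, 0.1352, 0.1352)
A > D > B > C

Key insight: Entropy is maximized by uniform distributions and minimized by concentrated distributions.

Entropies:
  H(A) = 2.3219 bits
  H(B) = 1.7072 bits
  H(C) = 0.8963 bits
  H(D) = 2.0771 bits

Ranking: A > D > B > C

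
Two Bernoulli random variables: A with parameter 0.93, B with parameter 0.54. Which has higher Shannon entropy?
B

For binary distributions, entropy is maximized at p=0.5 and decreases as p moves toward 0 or 1.

H(A) = H(0.93) = 0.3659 bits
H(B) = H(0.54) = 0.9954 bits

Distribution B (p=0.54) is closer to uniform (p=0.5), so it has higher entropy.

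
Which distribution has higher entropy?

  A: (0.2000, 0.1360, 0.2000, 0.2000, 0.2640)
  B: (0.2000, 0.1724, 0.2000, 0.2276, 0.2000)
B

Both distributions are close to uniform, making this a harder comparison.

H(A) = 2.2919 bits
H(B) = 2.3164 bits

The distribution closer to uniform has higher entropy.
Answer: B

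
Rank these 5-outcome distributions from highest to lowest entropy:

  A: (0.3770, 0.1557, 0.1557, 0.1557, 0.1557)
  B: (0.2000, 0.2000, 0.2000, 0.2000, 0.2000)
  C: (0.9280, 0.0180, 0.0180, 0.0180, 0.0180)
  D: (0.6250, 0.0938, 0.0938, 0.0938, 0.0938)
B > A > D > C

Key insight: Entropy is maximized by uniform distributions and minimized by concentrated distributions.

Entropies:
  H(A) = 2.2019 bits
  H(B) = 2.3219 bits
  H(C) = 0.5173 bits
  H(D) = 1.7044 bits

Ranking: B > A > D > C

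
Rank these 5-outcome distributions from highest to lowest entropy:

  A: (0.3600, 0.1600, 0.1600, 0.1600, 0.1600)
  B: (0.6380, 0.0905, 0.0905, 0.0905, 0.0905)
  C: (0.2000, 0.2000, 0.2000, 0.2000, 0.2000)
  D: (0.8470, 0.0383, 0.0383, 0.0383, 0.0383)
C > A > B > D

Key insight: Entropy is maximized by uniform distributions and minimized by concentrated distributions.

Entropies:
  H(A) = 2.2227 bits
  H(B) = 1.6683 bits
  H(C) = 2.3219 bits
  H(D) = 0.9233 bits

Ranking: C > A > B > D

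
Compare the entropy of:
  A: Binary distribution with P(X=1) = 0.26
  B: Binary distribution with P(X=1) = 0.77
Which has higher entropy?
A

For binary distributions, entropy is maximized at p=0.5 and decreases as p moves toward 0 or 1.

H(A) = H(0.26) = 0.8267 bits
H(B) = H(0.77) = 0.7780 bits

Distribution A (p=0.26) is closer to uniform (p=0.5), so it has higher entropy.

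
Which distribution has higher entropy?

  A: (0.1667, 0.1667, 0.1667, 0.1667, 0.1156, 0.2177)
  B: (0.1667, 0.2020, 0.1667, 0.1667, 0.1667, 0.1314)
B

Both distributions are close to uniform, making this a harder comparison.

H(A) = 2.5620 bits
H(B) = 2.5741 bits

The distribution closer to uniform has higher entropy.
Answer: B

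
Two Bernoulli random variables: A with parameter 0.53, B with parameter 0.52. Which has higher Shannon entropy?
B

For binary distributions, entropy is maximized at p=0.5 and decreases as p moves toward 0 or 1.

H(A) = H(0.53) = 0.9974 bits
H(B) = H(0.52) = 0.9988 bits

Distribution B (p=0.52) is closer to uniform (p=0.5), so it has higher entropy.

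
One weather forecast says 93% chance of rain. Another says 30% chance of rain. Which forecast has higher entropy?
30% forecast

Treat each forecast as a Bernoulli distribution. Binary entropy is maximized at p=0.5 and falls off symmetrically toward 0 or 1. The 30% forecast is closer to 50%, so it is more uncertain. H(93%) ≈ 0.366 bits, H(30%) ≈ 0.881 bits.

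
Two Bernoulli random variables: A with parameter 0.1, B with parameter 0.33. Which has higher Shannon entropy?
B

For binary distributions, entropy is maximized at p=0.5 and decreases as p moves toward 0 or 1.

H(A) = H(0.1) = 0.4690 bits
H(B) = H(0.33) = 0.9149 bits

Distribution B (p=0.33) is closer to uniform (p=0.5), so it has higher entropy.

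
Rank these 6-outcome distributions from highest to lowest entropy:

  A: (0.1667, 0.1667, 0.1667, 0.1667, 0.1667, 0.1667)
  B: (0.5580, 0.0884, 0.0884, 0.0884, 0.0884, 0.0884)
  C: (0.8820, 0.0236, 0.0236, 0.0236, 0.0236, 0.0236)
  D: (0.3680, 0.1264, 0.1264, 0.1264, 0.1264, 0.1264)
A > D > B > C

Key insight: Entropy is maximized by uniform distributions and minimized by concentrated distributions.

Entropies:
  H(A) = 2.5850 bits
  H(B) = 2.0166 bits
  H(C) = 0.7976 bits
  H(D) = 2.4166 bits

Ranking: A > D > B > C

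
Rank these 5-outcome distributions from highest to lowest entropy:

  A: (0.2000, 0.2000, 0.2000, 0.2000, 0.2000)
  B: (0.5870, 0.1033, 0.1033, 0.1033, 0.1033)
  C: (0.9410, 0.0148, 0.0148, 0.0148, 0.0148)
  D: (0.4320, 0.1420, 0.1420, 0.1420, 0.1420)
A > D > B > C

Key insight: Entropy is maximized by uniform distributions and minimized by concentrated distributions.

Entropies:
  H(A) = 2.3219 bits
  H(B) = 1.8040 bits
  H(C) = 0.4415 bits
  H(D) = 2.1226 bits

Ranking: A > D > B > C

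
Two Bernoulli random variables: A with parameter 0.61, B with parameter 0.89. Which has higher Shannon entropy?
A

For binary distributions, entropy is maximized at p=0.5 and decreases as p moves toward 0 or 1.

H(A) = H(0.61) = 0.9648 bits
H(B) = H(0.89) = 0.4999 bits

Distribution A (p=0.61) is closer to uniform (p=0.5), so it has higher entropy.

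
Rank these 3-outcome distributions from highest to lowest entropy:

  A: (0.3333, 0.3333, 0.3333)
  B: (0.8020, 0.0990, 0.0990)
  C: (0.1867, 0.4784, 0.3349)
A > C > B

Key insight: Entropy is maximized by uniform distributions and minimized by concentrated distributions.

- Uniform distributions have maximum entropy log₂(3) = 1.5850 bits
- The more "peaked" or concentrated a distribution, the lower its entropy

Entropies:
  H(A) = 1.5850 bits
  H(B) = 0.9159 bits
  H(C) = 1.4895 bits

Ranking: A > C > B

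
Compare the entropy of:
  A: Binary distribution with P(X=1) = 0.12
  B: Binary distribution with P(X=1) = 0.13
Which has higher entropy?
B

For binary distributions, entropy is maximized at p=0.5 and decreases as p moves toward 0 or 1.

H(A) = H(0.12) = 0.5294 bits
H(B) = H(0.13) = 0.5574 bits

Distribution B (p=0.13) is closer to uniform (p=0.5), so it has higher entropy.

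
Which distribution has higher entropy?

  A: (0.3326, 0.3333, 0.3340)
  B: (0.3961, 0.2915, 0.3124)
A

Both distributions are close to uniform, making this a harder comparison.

H(A) = 1.5850 bits
H(B) = 1.5720 bits

The distribution closer to uniform has higher entropy.
Answer: A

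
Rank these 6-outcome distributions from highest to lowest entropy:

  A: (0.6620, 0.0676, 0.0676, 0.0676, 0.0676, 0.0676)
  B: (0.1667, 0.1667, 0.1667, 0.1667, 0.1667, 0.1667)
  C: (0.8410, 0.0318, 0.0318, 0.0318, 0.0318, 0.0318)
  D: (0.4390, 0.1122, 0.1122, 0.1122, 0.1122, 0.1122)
B > D > A > C

Key insight: Entropy is maximized by uniform distributions and minimized by concentrated distributions.

Entropies:
  H(A) = 1.7077 bits
  H(B) = 2.5850 bits
  H(C) = 1.0011 bits
  H(D) = 2.2918 bits

Ranking: B > D > A > C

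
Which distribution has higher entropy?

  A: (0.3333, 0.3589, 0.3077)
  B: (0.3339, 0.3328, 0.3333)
B

Both distributions are close to uniform, making this a harder comparison.

H(A) = 1.5821 bits
H(B) = 1.5850 bits

The distribution closer to uniform has higher entropy.
Answer: B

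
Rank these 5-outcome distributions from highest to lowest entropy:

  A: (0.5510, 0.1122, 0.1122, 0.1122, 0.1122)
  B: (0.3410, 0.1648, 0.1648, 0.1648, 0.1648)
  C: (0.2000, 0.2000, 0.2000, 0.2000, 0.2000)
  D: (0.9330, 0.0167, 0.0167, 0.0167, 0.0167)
C > B > A > D

Key insight: Entropy is maximized by uniform distributions and minimized by concentrated distributions.

Entropies:
  H(A) = 1.8905 bits
  H(B) = 2.2438 bits
  H(C) = 2.3219 bits
  H(D) = 0.4886 bits

Ranking: C > B > A > D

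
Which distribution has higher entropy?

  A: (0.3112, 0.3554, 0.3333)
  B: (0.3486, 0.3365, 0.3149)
B

Both distributions are close to uniform, making this a harder comparison.

H(A) = 1.5828 bits
H(B) = 1.5837 bits

The distribution closer to uniform has higher entropy.
Answer: B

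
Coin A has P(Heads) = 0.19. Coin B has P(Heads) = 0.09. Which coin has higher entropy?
A

For binary distributions, entropy is maximized at p=0.5 and decreases as p moves toward 0 or 1.

H(A) = H(0.19) = 0.7015 bits
H(B) = H(0.09) = 0.4365 bits

Distribution A (p=0.19) is closer to uniform (p=0.5), so it has higher entropy.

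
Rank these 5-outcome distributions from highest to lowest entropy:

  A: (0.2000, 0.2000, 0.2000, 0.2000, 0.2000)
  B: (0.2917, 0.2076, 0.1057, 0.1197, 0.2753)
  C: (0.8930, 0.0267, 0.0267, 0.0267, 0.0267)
A > B > C

Key insight: Entropy is maximized by uniform distributions and minimized by concentrated distributions.

- Uniform distributions have maximum entropy log₂(5) = 2.3219 bits
- The more "peaked" or concentrated a distribution, the lower its entropy

Entropies:
  H(A) = 2.3219 bits
  H(B) = 2.2109 bits
  H(C) = 0.7048 bits

Ranking: A > B > C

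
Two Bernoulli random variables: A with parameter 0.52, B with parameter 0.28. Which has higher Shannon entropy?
A

For binary distributions, entropy is maximized at p=0.5 and decreases as p moves toward 0 or 1.

H(A) = H(0.52) = 0.9988 bits
H(B) = H(0.28) = 0.8555 bits

Distribution A (p=0.52) is closer to uniform (p=0.5), so it has higher entropy.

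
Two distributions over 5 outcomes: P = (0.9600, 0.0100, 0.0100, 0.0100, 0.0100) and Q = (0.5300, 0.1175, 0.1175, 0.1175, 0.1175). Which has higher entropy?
Q

P is highly concentrated on one outcome (96%), making it nearly deterministic. Q spreads its mass more evenly (max 53%). The more spread-out distribution has higher entropy: H(P) ≈ 0.322 bits, H(Q) ≈ 1.937 bits.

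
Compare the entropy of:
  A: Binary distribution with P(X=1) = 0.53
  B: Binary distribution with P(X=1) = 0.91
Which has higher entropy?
A

For binary distributions, entropy is maximized at p=0.5 and decreases as p moves toward 0 or 1.

H(A) = H(0.53) = 0.9974 bits
H(B) = H(0.91) = 0.4365 bits

Distribution A (p=0.53) is closer to uniform (p=0.5), so it has higher entropy.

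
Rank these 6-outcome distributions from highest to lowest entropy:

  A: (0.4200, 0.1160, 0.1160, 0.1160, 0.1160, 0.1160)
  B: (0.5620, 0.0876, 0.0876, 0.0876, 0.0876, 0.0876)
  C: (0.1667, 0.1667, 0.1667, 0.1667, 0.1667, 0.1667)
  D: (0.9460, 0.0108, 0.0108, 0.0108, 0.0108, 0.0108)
C > A > B > D

Key insight: Entropy is maximized by uniform distributions and minimized by concentrated distributions.

Entropies:
  H(A) = 2.3282 bits
  H(B) = 2.0059 bits
  H(C) = 2.5850 bits
  H(D) = 0.4285 bits

Ranking: C > A > B > D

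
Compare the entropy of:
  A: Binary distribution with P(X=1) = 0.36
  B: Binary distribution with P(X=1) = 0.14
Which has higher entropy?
A

For binary distributions, entropy is maximized at p=0.5 and decreases as p moves toward 0 or 1.

H(A) = H(0.36) = 0.9427 bits
H(B) = H(0.14) = 0.5842 bits

Distribution A (p=0.36) is closer to uniform (p=0.5), so it has higher entropy.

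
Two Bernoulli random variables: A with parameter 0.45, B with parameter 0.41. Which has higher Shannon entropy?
A

For binary distributions, entropy is maximized at p=0.5 and decreases as p moves toward 0 or 1.

H(A) = H(0.45) = 0.9928 bits
H(B) = H(0.41) = 0.9765 bits

Distribution A (p=0.45) is closer to uniform (p=0.5), so it has higher entropy.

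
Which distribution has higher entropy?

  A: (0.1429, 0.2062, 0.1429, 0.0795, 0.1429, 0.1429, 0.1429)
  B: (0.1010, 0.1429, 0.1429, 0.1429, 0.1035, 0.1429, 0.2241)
A

Both distributions are close to uniform, making this a harder comparison.

H(A) = 2.7654 bits
H(B) = 2.7605 bits

The distribution closer to uniform has higher entropy.
Answer: A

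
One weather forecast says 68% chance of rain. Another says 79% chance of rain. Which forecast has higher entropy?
68% forecast

Treat each forecast as a Bernoulli distribution. Binary entropy is maximized at p=0.5 and falls off symmetrically toward 0 or 1. The 68% forecast is closer to 50%, so it is more uncertain. H(68%) ≈ 0.904 bits, H(79%) ≈ 0.741 bits.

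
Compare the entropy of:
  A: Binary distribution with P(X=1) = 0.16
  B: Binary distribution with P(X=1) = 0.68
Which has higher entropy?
B

For binary distributions, entropy is maximized at p=0.5 and decreases as p moves toward 0 or 1.

H(A) = H(0.16) = 0.6343 bits
H(B) = H(0.68) = 0.9044 bits

Distribution B (p=0.68) is closer to uniform (p=0.5), so it has higher entropy.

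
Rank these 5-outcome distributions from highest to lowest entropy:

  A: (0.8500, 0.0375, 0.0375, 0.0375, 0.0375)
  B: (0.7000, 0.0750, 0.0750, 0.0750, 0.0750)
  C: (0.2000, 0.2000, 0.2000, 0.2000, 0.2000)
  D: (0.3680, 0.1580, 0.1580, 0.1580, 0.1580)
C > D > B > A

Key insight: Entropy is maximized by uniform distributions and minimized by concentrated distributions.

Entropies:
  H(A) = 0.9098 bits
  H(B) = 1.4813 bits
  H(C) = 2.3219 bits
  H(D) = 2.2131 bits

Ranking: C > D > B > A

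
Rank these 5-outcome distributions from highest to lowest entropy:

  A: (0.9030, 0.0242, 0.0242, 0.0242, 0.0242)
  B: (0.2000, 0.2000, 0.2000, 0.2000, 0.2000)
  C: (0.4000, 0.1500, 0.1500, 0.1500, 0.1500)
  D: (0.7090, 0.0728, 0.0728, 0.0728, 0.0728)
B > C > D > A

Key insight: Entropy is maximized by uniform distributions and minimized by concentrated distributions.

Entropies:
  H(A) = 0.6534 bits
  H(B) = 2.3219 bits
  H(C) = 2.1710 bits
  H(D) = 1.4520 bits

Ranking: B > C > D > A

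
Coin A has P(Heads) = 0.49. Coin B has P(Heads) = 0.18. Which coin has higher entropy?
A

For binary distributions, entropy is maximized at p=0.5 and decreases as p moves toward 0 or 1.

H(A) = H(0.49) = 0.9997 bits
H(B) = H(0.18) = 0.6801 bits

Distribution A (p=0.49) is closer to uniform (p=0.5), so it has higher entropy.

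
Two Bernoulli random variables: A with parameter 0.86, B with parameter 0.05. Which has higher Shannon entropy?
A

For binary distributions, entropy is maximized at p=0.5 and decreases as p moves toward 0 or 1.

H(A) = H(0.86) = 0.5842 bits
H(B) = H(0.05) = 0.2864 bits

Distribution A (p=0.86) is closer to uniform (p=0.5), so it has higher entropy.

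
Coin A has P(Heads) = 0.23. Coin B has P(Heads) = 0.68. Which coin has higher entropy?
B

For binary distributions, entropy is maximized at p=0.5 and decreases as p moves toward 0 or 1.

H(A) = H(0.23) = 0.7780 bits
H(B) = H(0.68) = 0.9044 bits

Distribution B (p=0.68) is closer to uniform (p=0.5), so it has higher entropy.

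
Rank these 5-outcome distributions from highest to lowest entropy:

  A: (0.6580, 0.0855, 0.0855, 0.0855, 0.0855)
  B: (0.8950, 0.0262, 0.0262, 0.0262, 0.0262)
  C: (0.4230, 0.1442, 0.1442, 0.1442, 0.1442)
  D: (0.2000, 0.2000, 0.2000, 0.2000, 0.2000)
D > C > A > B

Key insight: Entropy is maximized by uniform distributions and minimized by concentrated distributions.

Entropies:
  H(A) = 1.6107 bits
  H(B) = 0.6946 bits
  H(C) = 2.1368 bits
  H(D) = 2.3219 bits

Ranking: D > C > A > B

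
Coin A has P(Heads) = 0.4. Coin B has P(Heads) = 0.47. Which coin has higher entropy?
B

For binary distributions, entropy is maximized at p=0.5 and decreases as p moves toward 0 or 1.

H(A) = H(0.4) = 0.9710 bits
H(B) = H(0.47) = 0.9974 bits

Distribution B (p=0.47) is closer to uniform (p=0.5), so it has higher entropy.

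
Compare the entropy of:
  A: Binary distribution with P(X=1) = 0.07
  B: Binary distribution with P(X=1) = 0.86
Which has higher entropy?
B

For binary distributions, entropy is maximized at p=0.5 and decreases as p moves toward 0 or 1.

H(A) = H(0.07) = 0.3659 bits
H(B) = H(0.86) = 0.5842 bits

Distribution B (p=0.86) is closer to uniform (p=0.5), so it has higher entropy.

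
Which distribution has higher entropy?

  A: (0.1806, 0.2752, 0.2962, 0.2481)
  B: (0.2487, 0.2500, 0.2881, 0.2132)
B

Both distributions are close to uniform, making this a harder comparison.

H(A) = 1.9770 bits
H(B) = 1.9919 bits

The distribution closer to uniform has higher entropy.
Answer: B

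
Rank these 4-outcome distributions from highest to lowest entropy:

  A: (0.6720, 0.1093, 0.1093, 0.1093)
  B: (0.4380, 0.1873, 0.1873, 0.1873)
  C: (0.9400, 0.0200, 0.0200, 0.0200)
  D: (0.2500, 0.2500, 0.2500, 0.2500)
D > B > A > C

Key insight: Entropy is maximized by uniform distributions and minimized by concentrated distributions.

Entropies:
  H(A) = 1.4327 bits
  H(B) = 1.8796 bits
  H(C) = 0.4225 bits
  H(D) = 2.0000 bits

Ranking: D > B > A > C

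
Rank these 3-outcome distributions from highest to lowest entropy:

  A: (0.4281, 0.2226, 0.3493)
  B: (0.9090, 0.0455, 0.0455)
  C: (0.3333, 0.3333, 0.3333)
C > A > B

Key insight: Entropy is maximized by uniform distributions and minimized by concentrated distributions.

- Uniform distributions have maximum entropy log₂(3) = 1.5850 bits
- The more "peaked" or concentrated a distribution, the lower its entropy

Entropies:
  H(A) = 1.5365 bits
  H(B) = 0.5308 bits
  H(C) = 1.5850 bits

Ranking: C > A > B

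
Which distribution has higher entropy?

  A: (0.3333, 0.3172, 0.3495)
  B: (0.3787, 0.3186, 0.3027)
A

Both distributions are close to uniform, making this a harder comparison.

H(A) = 1.5838 bits
H(B) = 1.5781 bits

The distribution closer to uniform has higher entropy.
Answer: A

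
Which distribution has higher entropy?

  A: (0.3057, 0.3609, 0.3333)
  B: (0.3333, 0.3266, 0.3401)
B

Both distributions are close to uniform, making this a harder comparison.

H(A) = 1.5817 bits
H(B) = 1.5848 bits

The distribution closer to uniform has higher entropy.
Answer: B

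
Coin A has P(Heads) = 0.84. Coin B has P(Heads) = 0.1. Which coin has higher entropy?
A

For binary distributions, entropy is maximized at p=0.5 and decreases as p moves toward 0 or 1.

H(A) = H(0.84) = 0.6343 bits
H(B) = H(0.1) = 0.4690 bits

Distribution A (p=0.84) is closer to uniform (p=0.5), so it has higher entropy.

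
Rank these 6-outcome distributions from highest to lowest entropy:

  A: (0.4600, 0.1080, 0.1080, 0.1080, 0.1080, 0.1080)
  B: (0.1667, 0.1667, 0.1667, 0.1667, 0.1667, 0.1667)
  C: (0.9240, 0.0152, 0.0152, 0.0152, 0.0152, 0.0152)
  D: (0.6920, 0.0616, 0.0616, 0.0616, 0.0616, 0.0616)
B > A > D > C

Key insight: Entropy is maximized by uniform distributions and minimized by concentrated distributions.

Entropies:
  H(A) = 2.2492 bits
  H(B) = 2.5850 bits
  H(C) = 0.5644 bits
  H(D) = 1.6060 bits

Ranking: B > A > D > C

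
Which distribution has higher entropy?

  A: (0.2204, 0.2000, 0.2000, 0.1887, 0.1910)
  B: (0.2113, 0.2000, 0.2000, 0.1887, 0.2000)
B

Both distributions are close to uniform, making this a harder comparison.

H(A) = 2.3197 bits
H(B) = 2.3210 bits

The distribution closer to uniform has higher entropy.
Answer: B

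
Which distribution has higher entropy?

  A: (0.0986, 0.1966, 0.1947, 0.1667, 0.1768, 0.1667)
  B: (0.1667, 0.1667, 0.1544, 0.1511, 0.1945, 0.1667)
B

Both distributions are close to uniform, making this a harder comparison.

H(A) = 2.5541 bits
H(B) = 2.5800 bits

The distribution closer to uniform has higher entropy.
Answer: B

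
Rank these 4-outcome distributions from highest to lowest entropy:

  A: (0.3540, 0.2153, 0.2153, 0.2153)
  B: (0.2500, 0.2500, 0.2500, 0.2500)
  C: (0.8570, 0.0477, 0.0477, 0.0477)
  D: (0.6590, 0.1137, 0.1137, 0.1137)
B > A > D > C

Key insight: Entropy is maximized by uniform distributions and minimized by concentrated distributions.

Entropies:
  H(A) = 1.9615 bits
  H(B) = 2.0000 bits
  H(C) = 0.8187 bits
  H(D) = 1.4662 bits

Ranking: B > A > D > C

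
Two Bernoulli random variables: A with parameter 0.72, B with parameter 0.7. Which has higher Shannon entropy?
B

For binary distributions, entropy is maximized at p=0.5 and decreases as p moves toward 0 or 1.

H(A) = H(0.72) = 0.8555 bits
H(B) = H(0.7) = 0.8813 bits

Distribution B (p=0.7) is closer to uniform (p=0.5), so it has higher entropy.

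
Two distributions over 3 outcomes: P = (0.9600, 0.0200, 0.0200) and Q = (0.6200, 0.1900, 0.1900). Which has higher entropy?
Q

P is highly concentrated on one outcome (96%), making it nearly deterministic. Q spreads its mass more evenly (max 62%). The more spread-out distribution has higher entropy: H(P) ≈ 0.282 bits, H(Q) ≈ 1.338 bits.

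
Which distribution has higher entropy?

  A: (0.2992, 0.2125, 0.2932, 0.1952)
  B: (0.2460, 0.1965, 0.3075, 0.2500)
B

Both distributions are close to uniform, making this a harder comparison.

H(A) = 1.9747 bits
H(B) = 1.9821 bits

The distribution closer to uniform has higher entropy.
Answer: B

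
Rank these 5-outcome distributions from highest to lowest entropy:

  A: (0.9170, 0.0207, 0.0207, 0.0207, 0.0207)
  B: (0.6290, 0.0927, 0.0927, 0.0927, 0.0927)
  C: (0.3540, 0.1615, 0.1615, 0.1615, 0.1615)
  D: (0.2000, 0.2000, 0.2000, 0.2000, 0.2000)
D > C > B > A

Key insight: Entropy is maximized by uniform distributions and minimized by concentrated distributions.

Entropies:
  H(A) = 0.5787 bits
  H(B) = 1.6934 bits
  H(C) = 2.2296 bits
  H(D) = 2.3219 bits

Ranking: D > C > B > A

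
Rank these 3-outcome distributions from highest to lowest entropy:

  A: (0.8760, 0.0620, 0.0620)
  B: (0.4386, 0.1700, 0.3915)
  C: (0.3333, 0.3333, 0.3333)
C > B > A

Key insight: Entropy is maximized by uniform distributions and minimized by concentrated distributions.

- Uniform distributions have maximum entropy log₂(3) = 1.5850 bits
- The more "peaked" or concentrated a distribution, the lower its entropy

Entropies:
  H(A) = 0.6648 bits
  H(B) = 1.4857 bits
  H(C) = 1.5850 bits

Ranking: C > B > A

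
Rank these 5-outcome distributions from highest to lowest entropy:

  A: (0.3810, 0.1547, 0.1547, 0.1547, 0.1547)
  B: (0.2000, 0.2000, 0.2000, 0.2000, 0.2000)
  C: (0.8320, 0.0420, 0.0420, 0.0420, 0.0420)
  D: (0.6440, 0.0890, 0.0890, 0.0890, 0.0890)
B > A > D > C

Key insight: Entropy is maximized by uniform distributions and minimized by concentrated distributions.

Entropies:
  H(A) = 2.1967 bits
  H(B) = 2.3219 bits
  H(C) = 0.9891 bits
  H(D) = 1.6513 bits

Ranking: B > A > D > C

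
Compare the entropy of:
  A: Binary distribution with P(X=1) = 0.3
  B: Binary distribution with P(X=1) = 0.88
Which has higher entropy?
A

For binary distributions, entropy is maximized at p=0.5 and decreases as p moves toward 0 or 1.

H(A) = H(0.3) = 0.8813 bits
H(B) = H(0.88) = 0.5294 bits

Distribution A (p=0.3) is closer to uniform (p=0.5), so it has higher entropy.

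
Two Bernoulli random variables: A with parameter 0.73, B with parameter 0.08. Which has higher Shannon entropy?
A

For binary distributions, entropy is maximized at p=0.5 and decreases as p moves toward 0 or 1.

H(A) = H(0.73) = 0.8415 bits
H(B) = H(0.08) = 0.4022 bits

Distribution A (p=0.73) is closer to uniform (p=0.5), so it has higher entropy.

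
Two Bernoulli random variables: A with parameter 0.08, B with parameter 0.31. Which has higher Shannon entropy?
B

For binary distributions, entropy is maximized at p=0.5 and decreases as p moves toward 0 or 1.

H(A) = H(0.08) = 0.4022 bits
H(B) = H(0.31) = 0.8932 bits

Distribution B (p=0.31) is closer to uniform (p=0.5), so it has higher entropy.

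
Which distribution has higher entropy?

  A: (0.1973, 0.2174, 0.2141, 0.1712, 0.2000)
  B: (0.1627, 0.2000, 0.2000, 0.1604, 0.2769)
A

Both distributions are close to uniform, making this a harder comparison.

H(A) = 2.3170 bits
H(B) = 2.2915 bits

The distribution closer to uniform has higher entropy.
Answer: A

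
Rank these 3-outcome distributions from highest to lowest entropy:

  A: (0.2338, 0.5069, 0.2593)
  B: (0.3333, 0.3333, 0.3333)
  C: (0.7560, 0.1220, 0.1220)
B > A > C

Key insight: Entropy is maximized by uniform distributions and minimized by concentrated distributions.

- Uniform distributions have maximum entropy log₂(3) = 1.5850 bits
- The more "peaked" or concentrated a distribution, the lower its entropy

Entropies:
  H(A) = 1.4920 bits
  H(B) = 1.5850 bits
  H(C) = 1.0456 bits

Ranking: B > A > C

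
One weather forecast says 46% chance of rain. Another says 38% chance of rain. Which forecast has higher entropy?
46% forecast

Treat each forecast as a Bernoulli distribution. Binary entropy is maximized at p=0.5 and falls off symmetrically toward 0 or 1. The 46% forecast is closer to 50%, so it is more uncertain. H(46%) ≈ 0.995 bits, H(38%) ≈ 0.958 bits.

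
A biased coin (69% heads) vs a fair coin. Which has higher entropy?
Fair coin

The fair coin is uniform (p=0.5), maximizing binary entropy at 1 bit. The biased coin has H(0.69) ≈ 0.893 bits — its outcome is more predictable, so its entropy is lower.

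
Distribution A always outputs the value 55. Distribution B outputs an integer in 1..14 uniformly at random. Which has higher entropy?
B

A is deterministic, so H(A) = 0. B is uniform over 14 outcomes, so H(B) = log₂(14) = 3.807 bits. Any distribution with genuine randomness has higher entropy than a deterministic one.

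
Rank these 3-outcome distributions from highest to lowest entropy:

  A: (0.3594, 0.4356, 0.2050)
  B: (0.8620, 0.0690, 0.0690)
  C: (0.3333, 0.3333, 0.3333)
C > A > B

Key insight: Entropy is maximized by uniform distributions and minimized by concentrated distributions.

- Uniform distributions have maximum entropy log₂(3) = 1.5850 bits
- The more "peaked" or concentrated a distribution, the lower its entropy

Entropies:
  H(A) = 1.5215 bits
  H(B) = 0.7170 bits
  H(C) = 1.5850 bits

Ranking: C > A > B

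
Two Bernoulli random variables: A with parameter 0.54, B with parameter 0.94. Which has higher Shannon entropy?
A

For binary distributions, entropy is maximized at p=0.5 and decreases as p moves toward 0 or 1.

H(A) = H(0.54) = 0.9954 bits
H(B) = H(0.94) = 0.3274 bits

Distribution A (p=0.54) is closer to uniform (p=0.5), so it has higher entropy.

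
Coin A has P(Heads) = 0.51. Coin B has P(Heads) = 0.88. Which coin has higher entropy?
A

For binary distributions, entropy is maximized at p=0.5 and decreases as p moves toward 0 or 1.

H(A) = H(0.51) = 0.9997 bits
H(B) = H(0.88) = 0.5294 bits

Distribution A (p=0.51) is closer to uniform (p=0.5), so it has higher entropy.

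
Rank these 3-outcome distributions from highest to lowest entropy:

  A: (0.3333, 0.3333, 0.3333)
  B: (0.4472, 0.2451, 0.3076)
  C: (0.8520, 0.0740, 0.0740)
A > B > C

Key insight: Entropy is maximized by uniform distributions and minimized by concentrated distributions.

- Uniform distributions have maximum entropy log₂(3) = 1.5850 bits
- The more "peaked" or concentrated a distribution, the lower its entropy

Entropies:
  H(A) = 1.5850 bits
  H(B) = 1.5396 bits
  H(C) = 0.7528 bits

Ranking: A > B > C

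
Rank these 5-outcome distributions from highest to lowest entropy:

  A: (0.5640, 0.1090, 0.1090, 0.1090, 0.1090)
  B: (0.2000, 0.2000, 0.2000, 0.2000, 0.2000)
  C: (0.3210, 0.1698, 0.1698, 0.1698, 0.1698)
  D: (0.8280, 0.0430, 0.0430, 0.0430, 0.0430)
B > C > A > D

Key insight: Entropy is maximized by uniform distributions and minimized by concentrated distributions.

Entropies:
  H(A) = 1.8601 bits
  H(B) = 2.3219 bits
  H(C) = 2.2635 bits
  H(D) = 1.0063 bits

Ranking: B > C > A > D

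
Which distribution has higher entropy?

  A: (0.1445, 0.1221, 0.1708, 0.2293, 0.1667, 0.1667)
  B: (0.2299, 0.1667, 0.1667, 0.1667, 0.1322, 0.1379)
B

Both distributions are close to uniform, making this a harder comparison.

H(A) = 2.5580 bits
H(B) = 2.5602 bits

The distribution closer to uniform has higher entropy.
Answer: B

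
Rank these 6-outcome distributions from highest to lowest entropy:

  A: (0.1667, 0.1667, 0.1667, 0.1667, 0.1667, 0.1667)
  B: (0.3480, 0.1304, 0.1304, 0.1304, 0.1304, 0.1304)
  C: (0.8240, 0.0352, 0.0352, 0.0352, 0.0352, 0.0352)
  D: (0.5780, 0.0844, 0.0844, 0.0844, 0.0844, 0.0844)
A > B > D > C

Key insight: Entropy is maximized by uniform distributions and minimized by concentrated distributions.

Entropies:
  H(A) = 2.5850 bits
  H(B) = 2.4462 bits
  H(C) = 1.0799 bits
  H(D) = 1.9622 bits

Ranking: A > B > D > C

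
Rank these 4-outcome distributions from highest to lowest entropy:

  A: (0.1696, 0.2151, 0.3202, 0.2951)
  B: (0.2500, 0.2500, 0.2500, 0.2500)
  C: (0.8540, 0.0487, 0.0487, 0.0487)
B > A > C

Key insight: Entropy is maximized by uniform distributions and minimized by concentrated distributions.

- Uniform distributions have maximum entropy log₂(4) = 2.0000 bits
- The more "peaked" or concentrated a distribution, the lower its entropy

Entropies:
  H(A) = 1.9567 bits
  H(B) = 2.0000 bits
  H(C) = 0.8311 bits

Ranking: B > A > C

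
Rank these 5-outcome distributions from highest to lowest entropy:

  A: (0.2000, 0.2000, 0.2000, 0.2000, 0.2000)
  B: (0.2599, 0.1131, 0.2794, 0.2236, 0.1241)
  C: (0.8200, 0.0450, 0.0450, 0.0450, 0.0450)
A > B > C

Key insight: Entropy is maximized by uniform distributions and minimized by concentrated distributions.

- Uniform distributions have maximum entropy log₂(5) = 2.3219 bits
- The more "peaked" or concentrated a distribution, the lower its entropy

Entropies:
  H(A) = 2.3219 bits
  H(B) = 2.2315 bits
  H(C) = 1.0401 bits

Ranking: A > B > C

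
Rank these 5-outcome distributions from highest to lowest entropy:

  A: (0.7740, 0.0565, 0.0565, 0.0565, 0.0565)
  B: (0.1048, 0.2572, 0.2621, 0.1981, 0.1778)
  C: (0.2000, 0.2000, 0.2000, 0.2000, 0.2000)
C > B > A

Key insight: Entropy is maximized by uniform distributions and minimized by concentrated distributions.

- Uniform distributions have maximum entropy log₂(5) = 2.3219 bits
- The more "peaked" or concentrated a distribution, the lower its entropy

Entropies:
  H(A) = 1.2230 bits
  H(B) = 2.2570 bits
  H(C) = 2.3219 bits

Ranking: C > B > A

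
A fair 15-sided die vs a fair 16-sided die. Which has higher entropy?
16-sided die

Both are uniform distributions; for uniform over n outcomes, H = log₂(n). H(15-sided) = log₂(15) = 3.907 bits and H(16-sided) = log₂(16) = 4.000 bits. More outcomes in a uniform distribution means higher entropy.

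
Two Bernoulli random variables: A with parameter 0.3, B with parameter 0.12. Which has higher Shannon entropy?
A

For binary distributions, entropy is maximized at p=0.5 and decreases as p moves toward 0 or 1.

H(A) = H(0.3) = 0.8813 bits
H(B) = H(0.12) = 0.5294 bits

Distribution A (p=0.3) is closer to uniform (p=0.5), so it has higher entropy.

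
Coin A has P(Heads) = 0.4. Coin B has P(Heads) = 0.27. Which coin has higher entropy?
A

For binary distributions, entropy is maximized at p=0.5 and decreases as p moves toward 0 or 1.

H(A) = H(0.4) = 0.9710 bits
H(B) = H(0.27) = 0.8415 bits

Distribution A (p=0.4) is closer to uniform (p=0.5), so it has higher entropy.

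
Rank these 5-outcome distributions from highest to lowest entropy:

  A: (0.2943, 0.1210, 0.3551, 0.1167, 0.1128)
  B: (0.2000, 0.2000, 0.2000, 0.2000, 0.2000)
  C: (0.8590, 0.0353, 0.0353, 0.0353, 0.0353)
B > A > C

Key insight: Entropy is maximized by uniform distributions and minimized by concentrated distributions.

- Uniform distributions have maximum entropy log₂(5) = 2.3219 bits
- The more "peaked" or concentrated a distribution, the lower its entropy

Entropies:
  H(A) = 2.1353 bits
  H(B) = 2.3219 bits
  H(C) = 0.8689 bits

Ranking: B > A > C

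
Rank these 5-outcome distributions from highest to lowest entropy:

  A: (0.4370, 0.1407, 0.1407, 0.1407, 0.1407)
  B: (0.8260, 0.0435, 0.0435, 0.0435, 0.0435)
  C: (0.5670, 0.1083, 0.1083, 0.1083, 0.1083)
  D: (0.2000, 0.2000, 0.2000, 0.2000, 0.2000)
D > A > C > B

Key insight: Entropy is maximized by uniform distributions and minimized by concentrated distributions.

Entropies:
  H(A) = 2.1145 bits
  H(B) = 1.0148 bits
  H(C) = 1.8530 bits
  H(D) = 2.3219 bits

Ranking: D > A > C > B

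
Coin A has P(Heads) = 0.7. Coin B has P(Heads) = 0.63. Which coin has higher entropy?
B

For binary distributions, entropy is maximized at p=0.5 and decreases as p moves toward 0 or 1.

H(A) = H(0.7) = 0.8813 bits
H(B) = H(0.63) = 0.9507 bits

Distribution B (p=0.63) is closer to uniform (p=0.5), so it has higher entropy.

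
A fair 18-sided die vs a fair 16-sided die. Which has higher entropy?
18-sided die

Both are uniform distributions; for uniform over n outcomes, H = log₂(n). H(18-sided) = log₂(18) = 4.170 bits and H(16-sided) = log₂(16) = 4.000 bits. More outcomes in a uniform distribution means higher entropy.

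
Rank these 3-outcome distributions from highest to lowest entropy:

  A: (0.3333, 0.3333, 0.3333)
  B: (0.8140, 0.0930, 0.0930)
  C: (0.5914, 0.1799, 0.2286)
A > C > B

Key insight: Entropy is maximized by uniform distributions and minimized by concentrated distributions.

- Uniform distributions have maximum entropy log₂(3) = 1.5850 bits
- The more "peaked" or concentrated a distribution, the lower its entropy

Entropies:
  H(A) = 1.5850 bits
  H(B) = 0.8790 bits
  H(C) = 1.3801 bits

Ranking: A > C > B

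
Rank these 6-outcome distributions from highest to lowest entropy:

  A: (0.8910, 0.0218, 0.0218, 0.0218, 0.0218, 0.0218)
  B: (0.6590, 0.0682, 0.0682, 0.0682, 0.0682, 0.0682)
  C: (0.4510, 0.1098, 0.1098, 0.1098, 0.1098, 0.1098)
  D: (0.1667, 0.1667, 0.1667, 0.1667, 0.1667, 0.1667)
D > C > B > A

Key insight: Entropy is maximized by uniform distributions and minimized by concentrated distributions.

Entropies:
  H(A) = 0.7500 bits
  H(B) = 1.7175 bits
  H(C) = 2.2678 bits
  H(D) = 2.5850 bits

Ranking: D > C > B > A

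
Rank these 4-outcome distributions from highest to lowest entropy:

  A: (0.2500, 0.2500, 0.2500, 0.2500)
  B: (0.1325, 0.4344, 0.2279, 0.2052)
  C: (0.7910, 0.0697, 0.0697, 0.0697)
A > B > C

Key insight: Entropy is maximized by uniform distributions and minimized by concentrated distributions.

- Uniform distributions have maximum entropy log₂(4) = 2.0000 bits
- The more "peaked" or concentrated a distribution, the lower its entropy

Entropies:
  H(A) = 2.0000 bits
  H(B) = 1.8640 bits
  H(C) = 1.0708 bits

Ranking: A > B > C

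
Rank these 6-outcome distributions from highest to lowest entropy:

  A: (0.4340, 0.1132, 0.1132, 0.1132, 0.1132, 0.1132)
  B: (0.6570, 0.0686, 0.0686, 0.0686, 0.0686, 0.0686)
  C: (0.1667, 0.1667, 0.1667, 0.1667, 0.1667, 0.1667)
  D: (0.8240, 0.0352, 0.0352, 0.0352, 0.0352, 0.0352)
C > A > B > D

Key insight: Entropy is maximized by uniform distributions and minimized by concentrated distributions.

Entropies:
  H(A) = 2.3016 bits
  H(B) = 1.7241 bits
  H(C) = 2.5850 bits
  H(D) = 1.0799 bits

Ranking: C > A > B > D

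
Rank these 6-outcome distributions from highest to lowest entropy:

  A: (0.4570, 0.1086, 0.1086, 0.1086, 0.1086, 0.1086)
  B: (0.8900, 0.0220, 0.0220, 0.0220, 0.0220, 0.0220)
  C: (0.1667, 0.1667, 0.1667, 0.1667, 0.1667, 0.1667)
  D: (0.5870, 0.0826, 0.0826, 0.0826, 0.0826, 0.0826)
C > A > D > B

Key insight: Entropy is maximized by uniform distributions and minimized by concentrated distributions.

Entropies:
  H(A) = 2.2555 bits
  H(B) = 0.7553 bits
  H(C) = 2.5850 bits
  H(D) = 1.9370 bits

Ranking: C > A > D > B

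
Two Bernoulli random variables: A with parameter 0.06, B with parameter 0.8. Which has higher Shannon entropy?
B

For binary distributions, entropy is maximized at p=0.5 and decreases as p moves toward 0 or 1.

H(A) = H(0.06) = 0.3274 bits
H(B) = H(0.8) = 0.7219 bits

Distribution B (p=0.8) is closer to uniform (p=0.5), so it has higher entropy.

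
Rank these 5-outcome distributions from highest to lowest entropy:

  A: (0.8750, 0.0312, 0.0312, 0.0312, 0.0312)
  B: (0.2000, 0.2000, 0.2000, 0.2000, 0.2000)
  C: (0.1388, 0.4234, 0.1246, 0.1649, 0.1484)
B > C > A

Key insight: Entropy is maximized by uniform distributions and minimized by concentrated distributions.

- Uniform distributions have maximum entropy log₂(5) = 2.3219 bits
- The more "peaked" or concentrated a distribution, the lower its entropy

Entropies:
  H(A) = 0.7936 bits
  H(B) = 2.3219 bits
  H(C) = 2.1320 bits

Ranking: B > C > A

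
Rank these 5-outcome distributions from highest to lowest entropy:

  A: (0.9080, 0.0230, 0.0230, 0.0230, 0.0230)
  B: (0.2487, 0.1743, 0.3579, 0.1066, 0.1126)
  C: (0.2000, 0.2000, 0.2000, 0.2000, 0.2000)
C > B > A

Key insight: Entropy is maximized by uniform distributions and minimized by concentrated distributions.

- Uniform distributions have maximum entropy log₂(5) = 2.3219 bits
- The more "peaked" or concentrated a distribution, the lower its entropy

Entropies:
  H(A) = 0.6271 bits
  H(B) = 2.1680 bits
  H(C) = 2.3219 bits

Ranking: C > B > A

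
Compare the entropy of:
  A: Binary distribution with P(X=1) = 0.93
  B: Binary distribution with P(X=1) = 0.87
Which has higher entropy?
B

For binary distributions, entropy is maximized at p=0.5 and decreases as p moves toward 0 or 1.

H(A) = H(0.93) = 0.3659 bits
H(B) = H(0.87) = 0.5574 bits

Distribution B (p=0.87) is closer to uniform (p=0.5), so it has higher entropy.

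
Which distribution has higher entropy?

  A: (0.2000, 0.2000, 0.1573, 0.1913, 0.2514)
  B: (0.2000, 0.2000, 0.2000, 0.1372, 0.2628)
A

Both distributions are close to uniform, making this a harder comparison.

H(A) = 2.3058 bits
H(B) = 2.2930 bits

The distribution closer to uniform has higher entropy.
Answer: A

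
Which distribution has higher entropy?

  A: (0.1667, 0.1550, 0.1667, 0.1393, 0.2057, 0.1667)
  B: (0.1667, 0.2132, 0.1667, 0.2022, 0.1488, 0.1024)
A

Both distributions are close to uniform, making this a harder comparison.

H(A) = 2.5748 bits
H(B) = 2.5491 bits

The distribution closer to uniform has higher entropy.
Answer: A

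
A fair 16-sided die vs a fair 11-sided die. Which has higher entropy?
16-sided die

Both are uniform distributions; for uniform over n outcomes, H = log₂(n). H(16-sided) = log₂(16) = 4.000 bits and H(11-sided) = log₂(11) = 3.459 bits. More outcomes in a uniform distribution means higher entropy.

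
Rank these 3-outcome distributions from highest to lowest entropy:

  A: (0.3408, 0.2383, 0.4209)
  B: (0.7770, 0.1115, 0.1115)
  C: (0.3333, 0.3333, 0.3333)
C > A > B

Key insight: Entropy is maximized by uniform distributions and minimized by concentrated distributions.

- Uniform distributions have maximum entropy log₂(3) = 1.5850 bits
- The more "peaked" or concentrated a distribution, the lower its entropy

Entropies:
  H(A) = 1.5478 bits
  H(B) = 0.9886 bits
  H(C) = 1.5850 bits

Ranking: C > A > B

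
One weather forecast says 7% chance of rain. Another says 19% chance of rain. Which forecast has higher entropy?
19% forecast

Treat each forecast as a Bernoulli distribution. Binary entropy is maximized at p=0.5 and falls off symmetrically toward 0 or 1. The 19% forecast is closer to 50%, so it is more uncertain. H(7%) ≈ 0.366 bits, H(19%) ≈ 0.701 bits.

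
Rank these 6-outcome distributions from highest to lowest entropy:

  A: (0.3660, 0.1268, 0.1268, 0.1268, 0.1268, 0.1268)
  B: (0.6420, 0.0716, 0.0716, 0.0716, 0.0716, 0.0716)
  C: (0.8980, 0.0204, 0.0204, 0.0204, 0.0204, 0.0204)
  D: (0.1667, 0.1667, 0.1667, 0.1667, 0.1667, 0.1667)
D > A > B > C

Key insight: Entropy is maximized by uniform distributions and minimized by concentrated distributions.

Entropies:
  H(A) = 2.4197 bits
  H(B) = 1.7723 bits
  H(C) = 0.7121 bits
  H(D) = 2.5850 bits

Ranking: D > A > B > C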